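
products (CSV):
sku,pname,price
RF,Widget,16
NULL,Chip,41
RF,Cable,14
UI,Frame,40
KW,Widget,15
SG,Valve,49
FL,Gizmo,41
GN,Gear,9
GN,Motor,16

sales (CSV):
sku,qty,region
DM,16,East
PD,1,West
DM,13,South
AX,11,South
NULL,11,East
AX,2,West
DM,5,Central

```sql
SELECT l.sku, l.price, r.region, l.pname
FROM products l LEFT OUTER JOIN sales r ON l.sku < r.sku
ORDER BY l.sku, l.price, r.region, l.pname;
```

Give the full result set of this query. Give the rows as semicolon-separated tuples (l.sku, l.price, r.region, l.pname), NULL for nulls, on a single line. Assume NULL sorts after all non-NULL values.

LEFT JOIN keeps every row from `products`; unmatched rows get NULL for `sales`'s columns.
Matching on l.sku < r.sku. A NULL in a compared column never satisfies the condition.
Matched pairs: 4; unmatched l rows kept: 5.

(FL, 41, West, Gizmo); (GN, 9, West, Gear); (GN, 16, West, Motor); (KW, 15, West, Widget); (RF, 14, NULL, Cable); (RF, 16, NULL, Widget); (SG, 49, NULL, Valve); (UI, 40, NULL, Frame); (NULL, 41, NULL, Chip)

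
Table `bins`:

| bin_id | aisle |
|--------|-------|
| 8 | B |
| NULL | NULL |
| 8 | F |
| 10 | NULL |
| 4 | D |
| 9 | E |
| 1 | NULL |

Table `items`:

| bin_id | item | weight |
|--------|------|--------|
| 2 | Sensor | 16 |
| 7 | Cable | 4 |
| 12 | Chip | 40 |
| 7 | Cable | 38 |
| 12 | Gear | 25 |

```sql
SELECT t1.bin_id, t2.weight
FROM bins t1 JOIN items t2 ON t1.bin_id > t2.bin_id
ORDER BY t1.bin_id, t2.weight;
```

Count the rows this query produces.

INNER JOIN keeps only pairs where the ON condition holds.
Matching on t1.bin_id > t2.bin_id. A NULL in a compared column never satisfies the condition.
Matched pairs: 13.
Total: 13 rows.

13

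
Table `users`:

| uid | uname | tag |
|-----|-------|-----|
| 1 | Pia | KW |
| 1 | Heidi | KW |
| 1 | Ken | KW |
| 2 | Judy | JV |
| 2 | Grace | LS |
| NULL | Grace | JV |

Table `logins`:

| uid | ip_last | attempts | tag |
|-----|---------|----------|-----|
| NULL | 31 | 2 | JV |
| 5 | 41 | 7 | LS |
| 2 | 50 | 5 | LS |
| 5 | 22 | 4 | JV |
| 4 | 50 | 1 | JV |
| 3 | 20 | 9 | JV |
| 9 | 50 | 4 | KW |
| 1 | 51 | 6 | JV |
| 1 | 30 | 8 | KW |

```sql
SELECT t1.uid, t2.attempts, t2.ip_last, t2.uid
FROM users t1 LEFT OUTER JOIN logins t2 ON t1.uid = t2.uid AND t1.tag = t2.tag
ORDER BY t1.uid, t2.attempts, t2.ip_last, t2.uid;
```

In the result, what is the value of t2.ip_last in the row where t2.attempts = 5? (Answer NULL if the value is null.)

50

LEFT JOIN keeps every row from `users`; unmatched rows get NULL for `logins`'s columns.
Matching on t1.uid = t2.uid AND t1.tag = t2.tag. A NULL in a compared column never satisfies the condition.
Matched pairs: 4; unmatched t1 rows kept: 2.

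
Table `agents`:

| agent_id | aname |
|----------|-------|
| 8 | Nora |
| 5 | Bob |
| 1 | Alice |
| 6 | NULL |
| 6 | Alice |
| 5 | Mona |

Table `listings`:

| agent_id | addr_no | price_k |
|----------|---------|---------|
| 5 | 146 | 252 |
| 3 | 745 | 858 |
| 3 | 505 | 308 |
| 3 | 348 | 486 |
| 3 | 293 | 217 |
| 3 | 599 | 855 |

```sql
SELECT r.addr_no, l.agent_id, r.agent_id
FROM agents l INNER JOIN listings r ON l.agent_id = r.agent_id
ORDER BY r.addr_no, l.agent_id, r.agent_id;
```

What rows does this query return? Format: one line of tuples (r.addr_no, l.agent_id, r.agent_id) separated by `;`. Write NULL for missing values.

(146, 5, 5); (146, 5, 5)

INNER JOIN keeps only pairs where the ON condition holds.
Matching on l.agent_id = r.agent_id.
- agent_id=8: no matching r row, dropped.
- agent_id=5: 1 matching r row(s), so 1 row(s) emitted.
- agent_id=1: no matching r row, dropped.
- agent_id=6: no matching r row, dropped.
- agent_id=6: no matching r row, dropped.
- agent_id=5: 1 matching r row(s), so 1 row(s) emitted.
After projecting and ordering:
r.addr_no | l.agent_id | r.agent_id
146 | 5 | 5
146 | 5 | 5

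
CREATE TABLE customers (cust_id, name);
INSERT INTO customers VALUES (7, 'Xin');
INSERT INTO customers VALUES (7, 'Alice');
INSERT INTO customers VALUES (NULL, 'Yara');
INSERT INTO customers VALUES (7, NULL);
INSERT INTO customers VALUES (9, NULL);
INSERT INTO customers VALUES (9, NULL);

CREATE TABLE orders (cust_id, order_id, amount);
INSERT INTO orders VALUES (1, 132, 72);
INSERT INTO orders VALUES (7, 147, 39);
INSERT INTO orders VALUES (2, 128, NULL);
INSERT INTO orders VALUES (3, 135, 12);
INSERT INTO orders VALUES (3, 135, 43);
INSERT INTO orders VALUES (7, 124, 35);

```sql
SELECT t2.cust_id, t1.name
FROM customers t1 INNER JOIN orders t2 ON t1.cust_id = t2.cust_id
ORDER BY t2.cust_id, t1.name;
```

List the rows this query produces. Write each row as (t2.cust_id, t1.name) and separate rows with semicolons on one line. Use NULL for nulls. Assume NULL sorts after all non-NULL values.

(7, Alice); (7, Alice); (7, Xin); (7, Xin); (7, NULL); (7, NULL)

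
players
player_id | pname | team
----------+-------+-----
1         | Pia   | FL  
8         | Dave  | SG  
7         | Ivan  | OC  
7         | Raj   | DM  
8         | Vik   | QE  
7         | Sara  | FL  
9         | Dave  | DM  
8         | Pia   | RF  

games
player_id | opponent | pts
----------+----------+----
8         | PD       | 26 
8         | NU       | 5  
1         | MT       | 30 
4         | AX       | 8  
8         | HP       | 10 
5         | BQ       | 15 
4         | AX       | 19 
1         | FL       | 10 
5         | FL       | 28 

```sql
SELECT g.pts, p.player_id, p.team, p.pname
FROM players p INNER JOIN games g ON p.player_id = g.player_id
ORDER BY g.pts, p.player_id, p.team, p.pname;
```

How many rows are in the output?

11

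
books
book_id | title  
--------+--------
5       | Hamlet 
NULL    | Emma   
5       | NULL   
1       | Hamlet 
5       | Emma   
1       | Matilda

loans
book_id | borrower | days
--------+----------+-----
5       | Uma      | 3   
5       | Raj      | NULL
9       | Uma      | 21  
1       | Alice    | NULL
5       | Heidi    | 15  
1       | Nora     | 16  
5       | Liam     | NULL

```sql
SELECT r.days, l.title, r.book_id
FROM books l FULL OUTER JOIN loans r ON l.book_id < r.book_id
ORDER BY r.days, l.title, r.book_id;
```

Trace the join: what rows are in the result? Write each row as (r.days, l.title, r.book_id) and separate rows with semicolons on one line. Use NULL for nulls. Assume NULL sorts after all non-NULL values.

FULL OUTER JOIN keeps every row from both sides; unmatched rows get NULL for the other side's columns.
Matching on l.book_id < r.book_id. A NULL in a compared column never satisfies the condition.
- l (book_id=5) pairs with 1 row(s) of r.
- l (book_id=NULL) has no partner → padded with NULL.
- l (book_id=5) pairs with 1 row(s) of r.
- l (book_id=1) pairs with 5 row(s) of r.
- l (book_id=5) pairs with 1 row(s) of r.
- l (book_id=1) pairs with 5 row(s) of r.
- plus 2 unmatched r row(s), each kept with NULL l columns.

(3, Hamlet, 5); (3, Matilda, 5); (15, Hamlet, 5); (15, Matilda, 5); (16, NULL, 1); (21, Emma, 9); (21, Hamlet, 9); (21, Hamlet, 9); (21, Matilda, 9); (21, NULL, 9); (NULL, Emma, NULL); (NULL, Hamlet, 5); (NULL, Hamlet, 5); (NULL, Matilda, 5); (NULL, Matilda, 5); (NULL, NULL, 1)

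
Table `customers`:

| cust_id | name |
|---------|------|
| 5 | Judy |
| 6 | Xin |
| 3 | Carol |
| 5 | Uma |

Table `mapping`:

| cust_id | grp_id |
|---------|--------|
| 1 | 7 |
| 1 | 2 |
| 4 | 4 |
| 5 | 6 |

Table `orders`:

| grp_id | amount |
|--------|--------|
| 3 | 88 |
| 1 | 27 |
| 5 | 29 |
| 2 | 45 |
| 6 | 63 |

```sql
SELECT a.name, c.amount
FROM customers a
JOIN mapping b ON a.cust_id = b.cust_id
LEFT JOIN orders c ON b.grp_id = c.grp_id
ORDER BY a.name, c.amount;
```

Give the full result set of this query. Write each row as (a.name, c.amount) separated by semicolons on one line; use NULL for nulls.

(Judy, 63); (Uma, 63)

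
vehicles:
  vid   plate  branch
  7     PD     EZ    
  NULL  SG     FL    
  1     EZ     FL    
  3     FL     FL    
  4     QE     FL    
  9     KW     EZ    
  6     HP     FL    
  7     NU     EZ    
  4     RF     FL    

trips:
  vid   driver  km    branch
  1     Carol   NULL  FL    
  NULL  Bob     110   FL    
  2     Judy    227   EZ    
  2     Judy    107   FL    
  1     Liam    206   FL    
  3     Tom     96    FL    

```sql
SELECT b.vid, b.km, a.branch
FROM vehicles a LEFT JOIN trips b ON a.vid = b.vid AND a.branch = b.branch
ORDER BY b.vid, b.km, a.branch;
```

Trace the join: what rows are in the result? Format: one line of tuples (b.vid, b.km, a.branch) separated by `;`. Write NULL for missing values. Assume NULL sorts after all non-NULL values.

(1, 206, FL); (1, NULL, FL); (3, 96, FL); (NULL, NULL, EZ); (NULL, NULL, EZ); (NULL, NULL, EZ); (NULL, NULL, FL); (NULL, NULL, FL); (NULL, NULL, FL); (NULL, NULL, FL)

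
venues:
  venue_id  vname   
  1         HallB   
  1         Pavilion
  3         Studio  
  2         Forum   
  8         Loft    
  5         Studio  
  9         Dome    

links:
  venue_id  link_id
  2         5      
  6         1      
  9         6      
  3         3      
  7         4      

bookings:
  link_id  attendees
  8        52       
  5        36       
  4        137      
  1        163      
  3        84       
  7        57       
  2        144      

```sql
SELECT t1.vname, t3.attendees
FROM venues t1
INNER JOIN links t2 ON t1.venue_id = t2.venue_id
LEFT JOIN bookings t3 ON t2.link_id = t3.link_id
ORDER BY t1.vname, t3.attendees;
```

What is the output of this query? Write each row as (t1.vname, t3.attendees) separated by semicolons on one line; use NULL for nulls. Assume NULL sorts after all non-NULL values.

(Dome, NULL); (Forum, 36); (Studio, 84)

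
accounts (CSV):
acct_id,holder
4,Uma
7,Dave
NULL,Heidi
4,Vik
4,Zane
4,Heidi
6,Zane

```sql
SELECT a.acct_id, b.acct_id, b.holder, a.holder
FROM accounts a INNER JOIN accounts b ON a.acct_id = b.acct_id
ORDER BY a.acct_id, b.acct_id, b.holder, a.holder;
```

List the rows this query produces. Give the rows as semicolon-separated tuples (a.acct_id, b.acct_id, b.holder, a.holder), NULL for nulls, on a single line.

(4, 4, Heidi, Heidi); (4, 4, Heidi, Uma); (4, 4, Heidi, Vik); (4, 4, Heidi, Zane); (4, 4, Uma, Heidi); (4, 4, Uma, Uma); (4, 4, Uma, Vik); (4, 4, Uma, Zane); (4, 4, Vik, Heidi); (4, 4, Vik, Uma); (4, 4, Vik, Vik); (4, 4, Vik, Zane); (4, 4, Zane, Heidi); (4, 4, Zane, Uma); (4, 4, Zane, Vik); (4, 4, Zane, Zane); (6, 6, Zane, Zane); (7, 7, Dave, Dave)

INNER JOIN keeps only pairs where the ON condition holds.
Matching on a.acct_id = b.acct_id. A NULL in a compared column never satisfies the condition.
- a row (acct_id=4): matches 4 b row(s) → 4 output row(s).
- a row (acct_id=7): matches 1 b row(s) → 1 output row(s).
- a row (acct_id=NULL): no match → dropped.
- a row (acct_id=4): matches 4 b row(s) → 4 output row(s).
- a row (acct_id=4): matches 4 b row(s) → 4 output row(s).
- a row (acct_id=4): matches 4 b row(s) → 4 output row(s).
- a row (acct_id=6): matches 1 b row(s) → 1 output row(s).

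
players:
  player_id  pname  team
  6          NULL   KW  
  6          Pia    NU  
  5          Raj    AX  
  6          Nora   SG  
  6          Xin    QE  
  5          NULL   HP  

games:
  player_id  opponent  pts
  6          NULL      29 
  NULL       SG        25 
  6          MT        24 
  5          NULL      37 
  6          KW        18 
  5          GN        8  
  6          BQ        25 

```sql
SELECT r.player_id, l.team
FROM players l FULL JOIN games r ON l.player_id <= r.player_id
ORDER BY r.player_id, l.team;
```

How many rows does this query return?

29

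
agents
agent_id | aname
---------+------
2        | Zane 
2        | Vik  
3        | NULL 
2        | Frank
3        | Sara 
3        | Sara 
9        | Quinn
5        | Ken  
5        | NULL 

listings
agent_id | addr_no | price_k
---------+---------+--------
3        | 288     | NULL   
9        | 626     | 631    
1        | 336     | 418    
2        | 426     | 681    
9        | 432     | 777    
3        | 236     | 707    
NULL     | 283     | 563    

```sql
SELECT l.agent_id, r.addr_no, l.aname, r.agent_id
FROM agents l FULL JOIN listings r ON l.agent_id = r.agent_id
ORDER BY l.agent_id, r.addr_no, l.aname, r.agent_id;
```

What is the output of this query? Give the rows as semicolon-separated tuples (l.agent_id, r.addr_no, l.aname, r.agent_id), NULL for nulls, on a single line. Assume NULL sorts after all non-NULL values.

(2, 426, Frank, 2); (2, 426, Vik, 2); (2, 426, Zane, 2); (3, 236, Sara, 3); (3, 236, Sara, 3); (3, 236, NULL, 3); (3, 288, Sara, 3); (3, 288, Sara, 3); (3, 288, NULL, 3); (5, NULL, Ken, NULL); (5, NULL, NULL, NULL); (9, 432, Quinn, 9); (9, 626, Quinn, 9); (NULL, 283, NULL, NULL); (NULL, 336, NULL, 1)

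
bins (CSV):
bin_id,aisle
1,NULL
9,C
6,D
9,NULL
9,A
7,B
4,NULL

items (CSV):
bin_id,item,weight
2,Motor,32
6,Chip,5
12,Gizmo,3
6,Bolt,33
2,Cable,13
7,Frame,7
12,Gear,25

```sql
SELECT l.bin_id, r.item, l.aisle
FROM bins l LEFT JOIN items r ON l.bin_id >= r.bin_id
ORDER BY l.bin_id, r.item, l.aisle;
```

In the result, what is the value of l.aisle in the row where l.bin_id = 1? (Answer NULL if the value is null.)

NULL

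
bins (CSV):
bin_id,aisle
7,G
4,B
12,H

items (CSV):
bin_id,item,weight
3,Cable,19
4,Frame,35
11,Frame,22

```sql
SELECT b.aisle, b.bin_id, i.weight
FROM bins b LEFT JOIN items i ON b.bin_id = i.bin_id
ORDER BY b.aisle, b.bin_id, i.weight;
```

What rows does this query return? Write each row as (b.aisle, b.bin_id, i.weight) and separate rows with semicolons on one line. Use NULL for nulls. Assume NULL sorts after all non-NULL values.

LEFT JOIN keeps every row from `bins`; unmatched rows get NULL for `items`'s columns.
Matching on b.bin_id = i.bin_id.
- b[0] bin_id=7 → no match; kept with NULLs on the i side.
- b[1] bin_id=4 → 1 match(es) in i → 1 row(s).
- b[2] bin_id=12 → no match; kept with NULLs on the i side.
After projecting and ordering:
b.aisle | b.bin_id | i.weight
B | 4 | 35
G | 7 | NULL
H | 12 | NULL

(B, 4, 35); (G, 7, NULL); (H, 12, NULL)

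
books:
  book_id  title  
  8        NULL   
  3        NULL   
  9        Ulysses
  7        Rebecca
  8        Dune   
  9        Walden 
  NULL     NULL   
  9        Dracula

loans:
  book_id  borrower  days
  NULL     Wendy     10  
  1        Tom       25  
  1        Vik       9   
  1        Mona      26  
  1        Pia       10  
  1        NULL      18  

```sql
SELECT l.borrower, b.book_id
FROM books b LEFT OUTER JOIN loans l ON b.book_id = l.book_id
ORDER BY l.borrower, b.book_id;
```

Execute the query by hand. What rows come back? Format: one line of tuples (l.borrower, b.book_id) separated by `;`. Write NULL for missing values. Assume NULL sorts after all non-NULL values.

(NULL, 3); (NULL, 7); (NULL, 8); (NULL, 8); (NULL, 9); (NULL, 9); (NULL, 9); (NULL, NULL)

LEFT JOIN keeps every row from `books`; unmatched rows get NULL for `loans`'s columns.
Matching on b.book_id = l.book_id. A NULL in a compared column never satisfies the condition.
- b[0] book_id=8 → no match; kept with NULLs on the l side.
- b[1] book_id=3 → no match; kept with NULLs on the l side.
- b[2] book_id=9 → no match; kept with NULLs on the l side.
- b[3] book_id=7 → no match; kept with NULLs on the l side.
- b[4] book_id=8 → no match; kept with NULLs on the l side.
- b[5] book_id=9 → no match; kept with NULLs on the l side.
- b[6] book_id=NULL → no match; kept with NULLs on the l side.
- b[7] book_id=9 → no match; kept with NULLs on the l side.
After projecting and ordering:
l.borrower | b.book_id
NULL | 3
NULL | 7
NULL | 8
NULL | 8
NULL | 9
NULL | 9
NULL | 9
NULL | NULL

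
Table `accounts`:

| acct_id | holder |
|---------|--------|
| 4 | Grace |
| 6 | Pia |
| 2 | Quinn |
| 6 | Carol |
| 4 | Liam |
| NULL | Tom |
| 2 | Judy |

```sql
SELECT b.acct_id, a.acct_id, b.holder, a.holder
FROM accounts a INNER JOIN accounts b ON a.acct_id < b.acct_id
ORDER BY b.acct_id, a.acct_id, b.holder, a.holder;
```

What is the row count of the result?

12

INNER JOIN keeps only pairs where the ON condition holds.
Matching on a.acct_id < b.acct_id. A NULL in a compared column never satisfies the condition.
Matched pairs: 12.
Total: 12 rows.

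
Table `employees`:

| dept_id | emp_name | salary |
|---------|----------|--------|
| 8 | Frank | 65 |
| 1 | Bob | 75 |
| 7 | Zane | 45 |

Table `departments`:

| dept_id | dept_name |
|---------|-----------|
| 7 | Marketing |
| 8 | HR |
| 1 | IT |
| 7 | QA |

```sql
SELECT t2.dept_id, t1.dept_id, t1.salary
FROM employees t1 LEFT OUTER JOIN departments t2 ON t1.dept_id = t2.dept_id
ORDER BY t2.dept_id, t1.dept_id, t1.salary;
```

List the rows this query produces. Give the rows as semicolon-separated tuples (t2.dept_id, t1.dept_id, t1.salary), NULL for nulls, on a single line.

(1, 1, 75); (7, 7, 45); (7, 7, 45); (8, 8, 65)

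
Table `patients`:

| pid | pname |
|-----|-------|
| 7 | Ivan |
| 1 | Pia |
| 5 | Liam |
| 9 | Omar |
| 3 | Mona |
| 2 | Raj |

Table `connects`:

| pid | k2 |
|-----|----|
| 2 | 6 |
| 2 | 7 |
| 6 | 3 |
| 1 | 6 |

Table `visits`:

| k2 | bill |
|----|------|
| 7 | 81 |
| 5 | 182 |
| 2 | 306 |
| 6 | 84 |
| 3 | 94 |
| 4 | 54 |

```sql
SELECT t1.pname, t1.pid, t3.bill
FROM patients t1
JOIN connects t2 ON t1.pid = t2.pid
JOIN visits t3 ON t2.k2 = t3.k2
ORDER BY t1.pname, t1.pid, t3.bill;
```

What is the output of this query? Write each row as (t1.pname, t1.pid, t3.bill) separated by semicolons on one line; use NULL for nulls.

(Pia, 1, 84); (Raj, 2, 81); (Raj, 2, 84)

Joins associate left-to-right: patients INNER JOIN connects on pid gives 3 intermediate row(s).
Then INNER JOIN `visits t3` on k2: keep only rows whose t2.k2 appears in t3.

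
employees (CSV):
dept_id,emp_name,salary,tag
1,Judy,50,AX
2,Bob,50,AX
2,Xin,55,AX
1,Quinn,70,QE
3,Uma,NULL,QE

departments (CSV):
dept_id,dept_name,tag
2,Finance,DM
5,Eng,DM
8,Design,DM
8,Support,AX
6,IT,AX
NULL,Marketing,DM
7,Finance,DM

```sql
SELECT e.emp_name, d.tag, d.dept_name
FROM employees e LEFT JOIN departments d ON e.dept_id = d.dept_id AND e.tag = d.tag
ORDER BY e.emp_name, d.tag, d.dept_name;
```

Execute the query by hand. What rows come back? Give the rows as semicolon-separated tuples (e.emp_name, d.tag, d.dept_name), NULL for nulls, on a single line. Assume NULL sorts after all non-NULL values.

(Bob, NULL, NULL); (Judy, NULL, NULL); (Quinn, NULL, NULL); (Uma, NULL, NULL); (Xin, NULL, NULL)

LEFT JOIN keeps every row from `employees`; unmatched rows get NULL for `departments`'s columns.
Matching on e.dept_id = d.dept_id AND e.tag = d.tag. A NULL in a compared column never satisfies the condition.
Matched pairs: 0; unmatched e rows kept: 5.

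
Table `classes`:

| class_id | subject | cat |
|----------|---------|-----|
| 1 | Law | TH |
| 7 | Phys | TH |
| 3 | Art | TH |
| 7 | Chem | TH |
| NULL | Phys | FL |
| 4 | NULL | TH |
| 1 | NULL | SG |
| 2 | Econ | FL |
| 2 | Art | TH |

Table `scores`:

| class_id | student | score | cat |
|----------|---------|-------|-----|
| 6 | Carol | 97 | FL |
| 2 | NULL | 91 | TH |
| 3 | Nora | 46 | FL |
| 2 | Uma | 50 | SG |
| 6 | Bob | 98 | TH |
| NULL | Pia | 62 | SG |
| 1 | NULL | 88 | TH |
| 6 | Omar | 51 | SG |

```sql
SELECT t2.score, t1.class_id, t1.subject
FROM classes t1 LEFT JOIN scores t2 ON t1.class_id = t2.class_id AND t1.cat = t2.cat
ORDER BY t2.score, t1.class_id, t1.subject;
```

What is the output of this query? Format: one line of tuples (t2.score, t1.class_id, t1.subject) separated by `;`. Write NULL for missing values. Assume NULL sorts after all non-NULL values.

LEFT JOIN keeps every row from `classes`; unmatched rows get NULL for `scores`'s columns.
Matching on t1.class_id = t2.class_id AND t1.cat = t2.cat. A NULL in a compared column never satisfies the condition.
Matched pairs: 2; unmatched t1 rows kept: 7.

(88, 1, Law); (91, 2, Art); (NULL, 1, NULL); (NULL, 2, Econ); (NULL, 3, Art); (NULL, 4, NULL); (NULL, 7, Chem); (NULL, 7, Phys); (NULL, NULL, Phys)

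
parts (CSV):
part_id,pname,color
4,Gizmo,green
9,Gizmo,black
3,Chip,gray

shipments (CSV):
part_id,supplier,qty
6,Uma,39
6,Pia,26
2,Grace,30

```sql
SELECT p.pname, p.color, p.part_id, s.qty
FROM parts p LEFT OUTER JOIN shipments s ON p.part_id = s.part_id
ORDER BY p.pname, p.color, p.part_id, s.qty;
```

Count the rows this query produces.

LEFT JOIN keeps every row from `parts`; unmatched rows get NULL for `shipments`'s columns.
Matching on p.part_id = s.part_id.
Matched pairs: 0; unmatched p rows kept: 3.
Total: 0 matched + 3 padded = 3 rows.

3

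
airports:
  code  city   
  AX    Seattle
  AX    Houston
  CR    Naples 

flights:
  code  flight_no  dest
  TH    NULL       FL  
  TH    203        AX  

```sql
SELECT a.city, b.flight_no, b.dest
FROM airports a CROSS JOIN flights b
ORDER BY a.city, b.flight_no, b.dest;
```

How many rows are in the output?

CROSS JOIN pairs every row of `airports` with every row of `flights`: 3 × 2 = 6 rows.

6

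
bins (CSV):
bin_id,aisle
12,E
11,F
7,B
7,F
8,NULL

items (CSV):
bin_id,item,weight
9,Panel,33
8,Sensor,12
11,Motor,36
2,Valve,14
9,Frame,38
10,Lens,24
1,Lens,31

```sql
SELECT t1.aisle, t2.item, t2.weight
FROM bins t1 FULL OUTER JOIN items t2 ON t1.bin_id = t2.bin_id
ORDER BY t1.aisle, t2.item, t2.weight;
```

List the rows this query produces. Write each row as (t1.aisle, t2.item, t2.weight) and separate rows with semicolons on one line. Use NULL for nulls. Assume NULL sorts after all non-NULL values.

FULL OUTER JOIN keeps every row from both sides; unmatched rows get NULL for the other side's columns.
Matching on t1.bin_id = t2.bin_id.
- bin_id=12: no t2 row matches, row kept with t2 columns NULL.
- bin_id=11: 1 matching t2 row(s), so 1 row(s) emitted.
- bin_id=7: no t2 row matches, row kept with t2 columns NULL.
- bin_id=7: no t2 row matches, row kept with t2 columns NULL.
- bin_id=8: 1 matching t2 row(s), so 1 row(s) emitted.
- plus 5 unmatched t2 row(s), each kept with NULL t1 columns.
After projecting and ordering:
t1.aisle | t2.item | t2.weight
B | NULL | NULL
E | NULL | NULL
F | Motor | 36
F | NULL | NULL
NULL | Frame | 38
NULL | Lens | 24
NULL | Lens | 31
NULL | Panel | 33
NULL | Sensor | 12
NULL | Valve | 14

(B, NULL, NULL); (E, NULL, NULL); (F, Motor, 36); (F, NULL, NULL); (NULL, Frame, 38); (NULL, Lens, 24); (NULL, Lens, 31); (NULL, Panel, 33); (NULL, Sensor, 12); (NULL, Valve, 14)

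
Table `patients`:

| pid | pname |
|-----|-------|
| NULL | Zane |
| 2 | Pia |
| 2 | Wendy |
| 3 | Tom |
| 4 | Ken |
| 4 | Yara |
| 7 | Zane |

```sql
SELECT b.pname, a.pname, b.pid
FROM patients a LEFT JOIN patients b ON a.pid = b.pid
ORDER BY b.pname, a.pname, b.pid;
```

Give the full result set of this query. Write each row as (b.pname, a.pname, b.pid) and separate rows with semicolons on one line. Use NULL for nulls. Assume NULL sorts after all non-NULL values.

LEFT JOIN keeps every row from `patients a`; unmatched rows get NULL for `patients b`'s columns.
Matching on a.pid = b.pid. A NULL in a compared column never satisfies the condition.
- a[0] pid=NULL → no match; kept with NULLs on the b side.
- a[1] pid=2 → 2 match(es) in b → 2 row(s).
- a[2] pid=2 → 2 match(es) in b → 2 row(s).
- a[3] pid=3 → 1 match(es) in b → 1 row(s).
- a[4] pid=4 → 2 match(es) in b → 2 row(s).
- a[5] pid=4 → 2 match(es) in b → 2 row(s).
- a[6] pid=7 → 1 match(es) in b → 1 row(s).

(Ken, Ken, 4); (Ken, Yara, 4); (Pia, Pia, 2); (Pia, Wendy, 2); (Tom, Tom, 3); (Wendy, Pia, 2); (Wendy, Wendy, 2); (Yara, Ken, 4); (Yara, Yara, 4); (Zane, Zane, 7); (NULL, Zane, NULL)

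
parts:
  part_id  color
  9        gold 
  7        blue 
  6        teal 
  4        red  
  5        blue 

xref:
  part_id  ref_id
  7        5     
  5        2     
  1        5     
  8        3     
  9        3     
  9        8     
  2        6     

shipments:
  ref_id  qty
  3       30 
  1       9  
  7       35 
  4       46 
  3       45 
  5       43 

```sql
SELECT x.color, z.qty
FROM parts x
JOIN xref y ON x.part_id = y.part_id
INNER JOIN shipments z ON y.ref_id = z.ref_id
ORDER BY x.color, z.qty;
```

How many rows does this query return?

Joins associate left-to-right: parts INNER JOIN xref on part_id gives 4 intermediate row(s).
Then INNER JOIN `shipments z` on ref_id: keep only rows whose y.ref_id appears in z.
Result: 3 row(s).

3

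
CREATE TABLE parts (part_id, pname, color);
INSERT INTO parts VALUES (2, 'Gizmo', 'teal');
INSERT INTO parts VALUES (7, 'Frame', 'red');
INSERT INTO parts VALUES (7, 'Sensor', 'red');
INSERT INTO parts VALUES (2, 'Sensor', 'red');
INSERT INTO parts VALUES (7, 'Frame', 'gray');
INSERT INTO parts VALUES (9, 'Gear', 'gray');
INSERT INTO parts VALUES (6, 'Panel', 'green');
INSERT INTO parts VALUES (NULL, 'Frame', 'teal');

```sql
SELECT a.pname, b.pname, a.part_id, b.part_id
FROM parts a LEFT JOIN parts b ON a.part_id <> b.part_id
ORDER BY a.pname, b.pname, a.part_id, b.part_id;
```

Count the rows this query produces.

35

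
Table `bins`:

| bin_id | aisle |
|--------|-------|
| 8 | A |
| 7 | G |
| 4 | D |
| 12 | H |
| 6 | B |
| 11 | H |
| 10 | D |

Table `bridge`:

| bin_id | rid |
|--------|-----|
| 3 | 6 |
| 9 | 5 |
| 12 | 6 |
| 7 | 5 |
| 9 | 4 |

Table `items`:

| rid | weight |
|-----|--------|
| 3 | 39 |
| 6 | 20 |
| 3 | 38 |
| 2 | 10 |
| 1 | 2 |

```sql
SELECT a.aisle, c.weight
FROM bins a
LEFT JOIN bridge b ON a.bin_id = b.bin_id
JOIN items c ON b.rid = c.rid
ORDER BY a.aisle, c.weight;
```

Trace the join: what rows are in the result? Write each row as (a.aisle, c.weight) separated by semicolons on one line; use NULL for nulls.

(H, 20)

Evaluate left to right. First `bins a LEFT JOIN bridge b` on bin_id: 7 row(s).
Then INNER JOIN `items c` on rid: keep only rows whose b.rid appears in c.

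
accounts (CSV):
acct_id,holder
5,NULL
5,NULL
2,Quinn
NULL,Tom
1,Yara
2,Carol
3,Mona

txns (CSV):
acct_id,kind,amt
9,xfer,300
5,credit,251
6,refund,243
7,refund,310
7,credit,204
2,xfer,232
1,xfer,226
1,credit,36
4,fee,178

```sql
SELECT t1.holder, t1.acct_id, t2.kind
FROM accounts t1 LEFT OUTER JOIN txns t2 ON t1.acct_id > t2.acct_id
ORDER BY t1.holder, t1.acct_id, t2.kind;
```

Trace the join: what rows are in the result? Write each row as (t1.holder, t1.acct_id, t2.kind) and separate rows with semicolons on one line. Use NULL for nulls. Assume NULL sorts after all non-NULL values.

(Carol, 2, credit); (Carol, 2, xfer); (Mona, 3, credit); (Mona, 3, xfer); (Mona, 3, xfer); (Quinn, 2, credit); (Quinn, 2, xfer); (Tom, NULL, NULL); (Yara, 1, NULL); (NULL, 5, credit); (NULL, 5, credit); (NULL, 5, fee); (NULL, 5, fee); (NULL, 5, xfer); (NULL, 5, xfer); (NULL, 5, xfer); (NULL, 5, xfer)

LEFT JOIN keeps every row from `accounts`; unmatched rows get NULL for `txns`'s columns.
Matching on t1.acct_id > t2.acct_id. A NULL in a compared column never satisfies the condition.
Matched pairs: 15; unmatched t1 rows kept: 2.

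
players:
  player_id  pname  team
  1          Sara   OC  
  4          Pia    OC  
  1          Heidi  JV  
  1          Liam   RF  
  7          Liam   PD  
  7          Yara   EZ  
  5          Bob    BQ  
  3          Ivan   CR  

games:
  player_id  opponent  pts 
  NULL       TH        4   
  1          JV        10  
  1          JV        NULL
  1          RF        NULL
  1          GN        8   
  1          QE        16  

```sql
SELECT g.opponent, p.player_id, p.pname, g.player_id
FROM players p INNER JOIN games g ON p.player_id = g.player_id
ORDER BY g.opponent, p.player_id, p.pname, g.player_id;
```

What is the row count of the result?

15

INNER JOIN keeps only pairs where the ON condition holds.
Matching on p.player_id = g.player_id. A NULL in a compared column never satisfies the condition.
- p[0] player_id=1 → 5 match(es) in g → 5 row(s).
- p[1] player_id=4 → no match; dropped.
- p[2] player_id=1 → 5 match(es) in g → 5 row(s).
- p[3] player_id=1 → 5 match(es) in g → 5 row(s).
- p[4] player_id=7 → no match; dropped.
- p[5] player_id=7 → no match; dropped.
- p[6] player_id=5 → no match; dropped.
- p[7] player_id=3 → no match; dropped.
Total: 15 rows.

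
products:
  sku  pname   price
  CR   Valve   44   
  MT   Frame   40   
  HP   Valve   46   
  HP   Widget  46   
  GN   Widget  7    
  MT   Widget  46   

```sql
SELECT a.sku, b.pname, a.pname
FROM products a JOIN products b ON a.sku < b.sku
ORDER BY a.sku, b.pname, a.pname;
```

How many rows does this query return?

INNER JOIN keeps only pairs where the ON condition holds.
Matching on a.sku < b.sku.
- a (sku=CR) pairs with 5 row(s) of b.
- a (sku=MT) has no partner → excluded.
- a (sku=HP) pairs with 2 row(s) of b.
- a (sku=HP) pairs with 2 row(s) of b.
- a (sku=GN) pairs with 4 row(s) of b.
- a (sku=MT) has no partner → excluded.
Total: 13 rows.

13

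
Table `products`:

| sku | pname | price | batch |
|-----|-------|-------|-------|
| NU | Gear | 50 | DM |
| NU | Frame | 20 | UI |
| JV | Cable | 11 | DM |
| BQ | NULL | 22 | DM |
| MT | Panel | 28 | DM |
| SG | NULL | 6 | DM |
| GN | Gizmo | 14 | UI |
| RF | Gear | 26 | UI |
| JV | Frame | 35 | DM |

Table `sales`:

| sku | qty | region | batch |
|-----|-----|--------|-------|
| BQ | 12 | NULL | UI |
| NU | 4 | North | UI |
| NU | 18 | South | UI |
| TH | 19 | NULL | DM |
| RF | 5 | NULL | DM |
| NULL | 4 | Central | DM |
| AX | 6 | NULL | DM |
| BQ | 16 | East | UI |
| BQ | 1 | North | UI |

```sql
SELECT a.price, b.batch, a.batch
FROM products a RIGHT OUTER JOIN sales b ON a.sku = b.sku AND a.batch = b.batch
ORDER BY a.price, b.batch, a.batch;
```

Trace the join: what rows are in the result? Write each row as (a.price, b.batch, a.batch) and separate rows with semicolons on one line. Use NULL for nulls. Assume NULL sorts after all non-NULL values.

(20, UI, UI); (20, UI, UI); (NULL, DM, NULL); (NULL, DM, NULL); (NULL, DM, NULL); (NULL, DM, NULL); (NULL, UI, NULL); (NULL, UI, NULL); (NULL, UI, NULL)

RIGHT JOIN keeps every row from `sales`; unmatched rows get NULL for `products`'s columns.
Matching on a.sku = b.sku AND a.batch = b.batch. A NULL in a compared column never satisfies the condition.
- a row (sku=NU, batch=DM): no match.
- a row (sku=NU, batch=UI): matches 2 b row(s) → 2 output row(s).
- a row (sku=JV, batch=DM): no match.
- a row (sku=BQ, batch=DM): no match.
- a row (sku=MT, batch=DM): no match.
- a row (sku=SG, batch=DM): no match.
- a row (sku=GN, batch=UI): no match.
- a row (sku=RF, batch=UI): no match.
- a row (sku=JV, batch=DM): no match.
- plus 7 unmatched b row(s), each kept with NULL a columns.
After projecting and ordering:
a.price | b.batch | a.batch
20 | UI | UI
20 | UI | UI
NULL | DM | NULL
NULL | DM | NULL
NULL | DM | NULL
NULL | DM | NULL
NULL | UI | NULL
NULL | UI | NULL
NULL | UI | NULL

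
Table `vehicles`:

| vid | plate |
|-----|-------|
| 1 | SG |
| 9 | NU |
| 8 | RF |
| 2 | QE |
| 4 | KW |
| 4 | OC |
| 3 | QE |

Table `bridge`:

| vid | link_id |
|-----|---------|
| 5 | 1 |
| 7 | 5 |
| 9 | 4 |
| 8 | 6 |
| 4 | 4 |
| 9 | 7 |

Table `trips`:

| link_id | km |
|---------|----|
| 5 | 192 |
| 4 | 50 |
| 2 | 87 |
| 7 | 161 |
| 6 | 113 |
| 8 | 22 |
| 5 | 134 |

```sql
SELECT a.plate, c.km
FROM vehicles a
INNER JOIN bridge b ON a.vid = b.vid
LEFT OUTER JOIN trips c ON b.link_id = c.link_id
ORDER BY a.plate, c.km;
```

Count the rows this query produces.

5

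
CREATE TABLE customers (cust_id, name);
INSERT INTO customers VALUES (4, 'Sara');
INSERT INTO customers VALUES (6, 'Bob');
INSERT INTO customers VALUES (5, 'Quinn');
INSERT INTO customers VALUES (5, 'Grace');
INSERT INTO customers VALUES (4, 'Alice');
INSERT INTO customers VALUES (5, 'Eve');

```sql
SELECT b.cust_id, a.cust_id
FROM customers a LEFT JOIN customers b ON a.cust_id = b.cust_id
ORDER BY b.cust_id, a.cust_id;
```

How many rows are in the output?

LEFT JOIN keeps every row from `customers a`; unmatched rows get NULL for `customers b`'s columns.
Matching on a.cust_id = b.cust_id.
- a row (cust_id=4): matches 2 b row(s) → 2 output row(s).
- a row (cust_id=6): matches 1 b row(s) → 1 output row(s).
- a row (cust_id=5): matches 3 b row(s) → 3 output row(s).
- a row (cust_id=5): matches 3 b row(s) → 3 output row(s).
- a row (cust_id=4): matches 2 b row(s) → 2 output row(s).
- a row (cust_id=5): matches 3 b row(s) → 3 output row(s).
Total: 14 rows.

14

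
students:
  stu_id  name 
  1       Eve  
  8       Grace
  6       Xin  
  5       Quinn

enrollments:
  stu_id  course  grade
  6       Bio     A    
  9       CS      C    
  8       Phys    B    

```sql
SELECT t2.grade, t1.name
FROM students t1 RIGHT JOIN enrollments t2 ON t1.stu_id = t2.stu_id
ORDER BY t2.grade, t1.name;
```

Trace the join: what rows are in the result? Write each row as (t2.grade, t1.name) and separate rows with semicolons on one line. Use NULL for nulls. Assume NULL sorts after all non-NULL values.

RIGHT JOIN keeps every row from `enrollments`; unmatched rows get NULL for `students`'s columns.
Matching on t1.stu_id = t2.stu_id.
- t1[0] stu_id=1 → no match.
- t1[1] stu_id=8 → 1 match(es) in t2 → 1 row(s).
- t1[2] stu_id=6 → 1 match(es) in t2 → 1 row(s).
- t1[3] stu_id=5 → no match.
- plus 1 unmatched t2 row(s), each kept with NULL t1 columns.
After projecting and ordering:
t2.grade | t1.name
A | Xin
B | Grace
C | NULL

(A, Xin); (B, Grace); (C, NULL)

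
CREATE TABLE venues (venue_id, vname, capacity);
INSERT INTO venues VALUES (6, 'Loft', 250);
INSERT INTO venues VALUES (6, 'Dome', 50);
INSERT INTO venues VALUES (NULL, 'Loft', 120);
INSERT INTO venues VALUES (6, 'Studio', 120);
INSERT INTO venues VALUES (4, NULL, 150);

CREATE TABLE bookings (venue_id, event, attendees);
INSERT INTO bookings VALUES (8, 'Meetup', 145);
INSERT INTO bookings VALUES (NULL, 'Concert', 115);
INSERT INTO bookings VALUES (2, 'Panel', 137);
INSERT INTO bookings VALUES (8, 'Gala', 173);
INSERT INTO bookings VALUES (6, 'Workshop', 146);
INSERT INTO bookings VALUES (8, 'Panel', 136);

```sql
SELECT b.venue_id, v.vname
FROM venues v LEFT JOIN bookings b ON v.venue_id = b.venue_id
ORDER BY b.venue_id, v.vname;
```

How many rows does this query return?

LEFT JOIN keeps every row from `venues`; unmatched rows get NULL for `bookings`'s columns.
Matching on v.venue_id = b.venue_id. A NULL in a compared column never satisfies the condition.
- v[0] venue_id=6 → 1 match(es) in b → 1 row(s).
- v[1] venue_id=6 → 1 match(es) in b → 1 row(s).
- v[2] venue_id=NULL → no match; kept with NULLs on the b side.
- v[3] venue_id=6 → 1 match(es) in b → 1 row(s).
- v[4] venue_id=4 → no match; kept with NULLs on the b side.
Total: 3 matched + 2 padded = 5 rows.

5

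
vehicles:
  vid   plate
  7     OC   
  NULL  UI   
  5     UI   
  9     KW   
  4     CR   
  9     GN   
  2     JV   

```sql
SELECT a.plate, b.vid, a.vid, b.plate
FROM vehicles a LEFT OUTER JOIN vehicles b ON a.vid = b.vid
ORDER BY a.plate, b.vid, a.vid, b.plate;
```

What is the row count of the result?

9

LEFT JOIN keeps every row from `vehicles a`; unmatched rows get NULL for `vehicles b`'s columns.
Matching on a.vid = b.vid. A NULL in a compared column never satisfies the condition.
Matched pairs: 8; unmatched a rows kept: 1.
Total: 8 matched + 1 padded = 9 rows.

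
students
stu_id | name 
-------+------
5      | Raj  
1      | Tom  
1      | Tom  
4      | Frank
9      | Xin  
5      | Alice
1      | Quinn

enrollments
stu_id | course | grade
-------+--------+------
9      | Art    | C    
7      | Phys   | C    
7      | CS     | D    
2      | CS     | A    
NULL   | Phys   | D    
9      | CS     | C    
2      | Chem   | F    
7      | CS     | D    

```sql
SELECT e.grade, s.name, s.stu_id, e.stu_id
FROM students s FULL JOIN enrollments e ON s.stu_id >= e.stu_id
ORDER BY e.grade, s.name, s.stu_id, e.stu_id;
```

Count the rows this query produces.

FULL OUTER JOIN keeps every row from both sides; unmatched rows get NULL for the other side's columns.
Matching on s.stu_id >= e.stu_id. A NULL in a compared column never satisfies the condition.
- s row (stu_id=5): matches 2 e row(s) → 2 output row(s).
- s row (stu_id=1): no match → kept, e columns NULL.
- s row (stu_id=1): no match → kept, e columns NULL.
- s row (stu_id=4): matches 2 e row(s) → 2 output row(s).
- s row (stu_id=9): matches 7 e row(s) → 7 output row(s).
- s row (stu_id=5): matches 2 e row(s) → 2 output row(s).
- s row (stu_id=1): no match → kept, e columns NULL.
- 1 e row(s) had no s match → kept, s columns NULL.
Total: 13 matched + 4 padded = 17 rows.

17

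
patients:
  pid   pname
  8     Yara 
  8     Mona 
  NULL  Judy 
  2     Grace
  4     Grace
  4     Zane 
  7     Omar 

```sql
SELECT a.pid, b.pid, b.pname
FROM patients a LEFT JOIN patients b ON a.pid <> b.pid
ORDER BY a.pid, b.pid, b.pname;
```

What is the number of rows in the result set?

27

LEFT JOIN keeps every row from `patients a`; unmatched rows get NULL for `patients b`'s columns.
Matching on a.pid <> b.pid. A NULL in a compared column never satisfies the condition.
- a[0] pid=8 → 4 match(es) in b → 4 row(s).
- a[1] pid=8 → 4 match(es) in b → 4 row(s).
- a[2] pid=NULL → no match; kept with NULLs on the b side.
- a[3] pid=2 → 5 match(es) in b → 5 row(s).
- a[4] pid=4 → 4 match(es) in b → 4 row(s).
- a[5] pid=4 → 4 match(es) in b → 4 row(s).
- a[6] pid=7 → 5 match(es) in b → 5 row(s).
Total: 26 matched + 1 padded = 27 rows.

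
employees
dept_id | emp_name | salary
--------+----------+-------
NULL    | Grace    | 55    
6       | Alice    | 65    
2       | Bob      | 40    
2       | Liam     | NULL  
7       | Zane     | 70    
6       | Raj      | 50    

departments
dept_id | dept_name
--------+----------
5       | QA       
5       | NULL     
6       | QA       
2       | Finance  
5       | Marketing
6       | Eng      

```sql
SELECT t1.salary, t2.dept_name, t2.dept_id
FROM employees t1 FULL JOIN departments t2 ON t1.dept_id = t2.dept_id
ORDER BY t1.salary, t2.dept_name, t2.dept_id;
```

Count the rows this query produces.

11

FULL OUTER JOIN keeps every row from both sides; unmatched rows get NULL for the other side's columns.
Matching on t1.dept_id = t2.dept_id. A NULL in a compared column never satisfies the condition.
- dept_id=NULL: no t2 row matches, row kept with t2 columns NULL.
- dept_id=6: 2 matching t2 row(s), so 2 row(s) emitted.
- dept_id=2: 1 matching t2 row(s), so 1 row(s) emitted.
- dept_id=2: 1 matching t2 row(s), so 1 row(s) emitted.
- dept_id=7: no t2 row matches, row kept with t2 columns NULL.
- dept_id=6: 2 matching t2 row(s), so 2 row(s) emitted.
- 3 row(s) from t2 found no t1 partner → padded with NULL.
Total: 6 matched + 5 padded = 11 rows.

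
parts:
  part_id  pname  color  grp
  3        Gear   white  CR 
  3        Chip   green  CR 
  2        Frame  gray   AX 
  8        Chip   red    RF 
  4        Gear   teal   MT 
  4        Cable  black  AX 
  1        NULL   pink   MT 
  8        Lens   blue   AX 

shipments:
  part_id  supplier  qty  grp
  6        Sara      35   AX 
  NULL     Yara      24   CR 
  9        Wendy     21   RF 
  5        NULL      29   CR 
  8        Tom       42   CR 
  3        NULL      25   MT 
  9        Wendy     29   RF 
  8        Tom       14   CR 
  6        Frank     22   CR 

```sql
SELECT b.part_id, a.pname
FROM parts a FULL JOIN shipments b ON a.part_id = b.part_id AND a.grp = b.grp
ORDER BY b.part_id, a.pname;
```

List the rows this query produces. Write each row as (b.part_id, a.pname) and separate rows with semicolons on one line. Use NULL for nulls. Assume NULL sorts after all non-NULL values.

(3, NULL); (5, NULL); (6, NULL); (6, NULL); (8, NULL); (8, NULL); (9, NULL); (9, NULL); (NULL, Cable); (NULL, Chip); (NULL, Chip); (NULL, Frame); (NULL, Gear); (NULL, Gear); (NULL, Lens); (NULL, NULL); (NULL, NULL)

FULL OUTER JOIN keeps every row from both sides; unmatched rows get NULL for the other side's columns.
Matching on a.part_id = b.part_id AND a.grp = b.grp. A NULL in a compared column never satisfies the condition.
- a (part_id=3, grp=CR) has no partner → padded with NULL.
- a (part_id=3, grp=CR) has no partner → padded with NULL.
- a (part_id=2, grp=AX) has no partner → padded with NULL.
- a (part_id=8, grp=RF) has no partner → padded with NULL.
- a (part_id=4, grp=MT) has no partner → padded with NULL.
- a (part_id=4, grp=AX) has no partner → padded with NULL.
- a (part_id=1, grp=MT) has no partner → padded with NULL.
- a (part_id=8, grp=AX) has no partner → padded with NULL.
- plus 9 unmatched b row(s), each kept with NULL a columns.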